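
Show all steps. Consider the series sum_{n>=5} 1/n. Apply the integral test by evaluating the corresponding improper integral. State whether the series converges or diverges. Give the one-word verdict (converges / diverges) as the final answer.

Let f(x) = 1/x. Then f is positive, continuous, and decreasing on [5, infinity), so the integral test applies.
Compute the improper integral int_{5}^infinity f(x) dx:
  antiderivative F(x) = log(x).
  As x -> infinity, log(x) -> infinity.
  So int = infinity - log(5) = infinity. By the integral test, the series diverges.

diverges


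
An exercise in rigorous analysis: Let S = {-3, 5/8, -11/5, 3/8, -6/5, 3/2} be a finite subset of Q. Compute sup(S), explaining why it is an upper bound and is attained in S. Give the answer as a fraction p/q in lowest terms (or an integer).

S is finite, so sup(S) = max(S).
Sorted decreasing:
3/2, 5/8, 3/8, -6/5, -11/5, -3
The extremum is 3/2.
For every x in S, x <= 3/2. And 3/2 is in S, so it is attained.
Therefore sup(S) = 3/2.

3/2


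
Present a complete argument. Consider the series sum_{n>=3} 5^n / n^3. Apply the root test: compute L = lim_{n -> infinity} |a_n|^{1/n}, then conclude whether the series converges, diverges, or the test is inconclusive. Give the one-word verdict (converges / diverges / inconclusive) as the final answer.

Let a_n denote the general term. Form |a_n|^(1/n) and simplify:
|a_n|^(1/n) = 5/n^(3/n)
Take the limit as n -> infinity: L = 5.
Since L = 5 > 1, the root test implies divergence.

diverges


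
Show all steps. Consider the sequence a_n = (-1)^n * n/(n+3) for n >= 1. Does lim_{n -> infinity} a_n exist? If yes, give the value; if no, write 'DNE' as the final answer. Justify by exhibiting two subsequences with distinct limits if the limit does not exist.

Examine the behaviour of a_n along subsequences.
a_{2k} = 2k/(2k+3) -> 1. a_{2k+1} = -(2k+1)/(2k+4) -> -1.
Since these two subsequential limits are 1 and -1, distinct, the full sequence cannot converge (a convergent sequence has all subsequences tending to the same limit). So lim a_n does not exist.

DNE


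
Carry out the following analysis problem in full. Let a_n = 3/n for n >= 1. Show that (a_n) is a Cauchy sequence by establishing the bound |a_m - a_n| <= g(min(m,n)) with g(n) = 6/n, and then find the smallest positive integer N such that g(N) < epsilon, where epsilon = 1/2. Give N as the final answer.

For any m, n >= 1, by the triangle inequality:
|a_m - a_n| = |3/m - 3/n| <= 3*1/m + 3*1/n <= 6/min(m,n).
So g(n) = 6/n bounds the Cauchy difference. Since g(n) -> 0, (a_n) is Cauchy.
Now solve g(N) < 1/2: 6/N < 1/2 <=> N > 6 / (1/2) = 12.
The smallest integer strictly greater than 12 is N = 13.
Check: g(13) = 6/13 = 6/13 < 1/2; g(12) = 1/2 >= 1/2. So N = 13.

13


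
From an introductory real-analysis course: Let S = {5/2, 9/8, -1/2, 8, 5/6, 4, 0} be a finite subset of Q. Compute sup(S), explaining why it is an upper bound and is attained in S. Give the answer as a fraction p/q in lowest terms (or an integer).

S is finite, so sup(S) = max(S).
Sorted decreasing:
8, 4, 5/2, 9/8, 5/6, 0, -1/2
The extremum is 8.
For every x in S, x <= 8. And 8 is in S, so it is attained.
Therefore sup(S) = 8.

8


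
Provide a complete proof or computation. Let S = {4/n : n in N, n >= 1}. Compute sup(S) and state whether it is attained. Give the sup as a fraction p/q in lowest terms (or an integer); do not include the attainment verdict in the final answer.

Analysis:
- Values: 4, 2, 4/3, 1, ... strictly decreasing.
- The maximum is 4 (n=1); sup = 4 (attained).
- The set is bounded below by 0; 4/n -> 0 so 0 is the greatest lower bound.
- 0 is not in the set, so inf = 0 is not attained.
Conclusion: sup(S) = 4, attained in S.

4


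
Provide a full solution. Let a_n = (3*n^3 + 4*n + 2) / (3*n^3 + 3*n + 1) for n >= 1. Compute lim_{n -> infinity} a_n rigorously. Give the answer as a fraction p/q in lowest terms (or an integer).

Divide numerator and denominator by n^3, the highest power:
numerator / n^3 = 3 + 4/n^2 + 2/n^3
denominator / n^3 = 3 + 3/n^2 + n^(-3)
As n -> infinity, all terms of the form c/n^k (k >= 1) tend to 0.
So numerator / n^3 -> 3 and denominator / n^3 -> 3.
Therefore lim a_n = 1.

1


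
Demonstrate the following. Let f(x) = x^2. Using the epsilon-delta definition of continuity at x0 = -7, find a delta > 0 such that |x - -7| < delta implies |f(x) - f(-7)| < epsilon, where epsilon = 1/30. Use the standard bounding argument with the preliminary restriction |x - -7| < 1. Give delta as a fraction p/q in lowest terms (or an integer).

Factor: |x^2 - (-7)^2| = |x - -7| * |x + -7|.
Impose |x - -7| < 1 first. Then |x + -7| = |(x - -7) + 2*(-7)| <= |x - -7| + 2*|-7| < 1 + 14 = 15.
So |x^2 - (-7)^2| < delta * 15.
We need delta * 15 <= 1/30, i.e. delta <= 1/30/15 = 1/450.
Since 1/450 < 1, this is tighter than 1; take delta = 1/450.
So delta = 1/450 works.

1/450


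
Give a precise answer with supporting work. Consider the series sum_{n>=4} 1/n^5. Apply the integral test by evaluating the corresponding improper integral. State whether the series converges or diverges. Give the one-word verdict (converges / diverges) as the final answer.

Let f(x) = x^(-5). Then f is positive, continuous, and decreasing on [4, infinity), so the integral test applies.
Compute the improper integral int_{4}^infinity f(x) dx:
  antiderivative F(x) = -1/(4*x^4).
  As x -> infinity, F(x) -> 0 (since p = 5 > 1).
  So int = F(infinity) - F(4) = 0 - (-1/1024) = 1/1024.
  Finite, so by the integral test, the series converges.

converges


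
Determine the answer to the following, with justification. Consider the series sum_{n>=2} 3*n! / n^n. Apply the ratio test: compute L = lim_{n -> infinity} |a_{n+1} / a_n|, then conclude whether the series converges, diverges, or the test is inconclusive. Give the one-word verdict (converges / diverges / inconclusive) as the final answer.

Let a_n denote the general term. Form the ratio a_{n+1}/a_n and simplify:
a_{n+1}/a_n = (n/(n + 1))^n
Take the limit as n -> infinity: L = exp(-1).
Since L = exp(-1) < 1, the ratio test implies the series converges.

converges


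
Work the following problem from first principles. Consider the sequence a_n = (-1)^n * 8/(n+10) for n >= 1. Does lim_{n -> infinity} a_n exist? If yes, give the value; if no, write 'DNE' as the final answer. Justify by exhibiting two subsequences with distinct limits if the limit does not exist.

Examine the behaviour of a_n along subsequences.
Even-n subsequence a_{2k} = 8/(2k+10) -> 0. Odd-n subsequence a_{2k+1} = -8/(2k+11) -> 0. Both tend to 0, which suggests the limit is 0; verify directly.
|a_n - 0| = 8/(n+10) < 8/n for every n >= 1.
Given epsilon > 0, choose a positive integer N > 8/epsilon. Then for all n >= N, |a_n| < 8/n <= 8/N < epsilon.
So by the definition of the limit, lim a_n exists and equals 0.

0


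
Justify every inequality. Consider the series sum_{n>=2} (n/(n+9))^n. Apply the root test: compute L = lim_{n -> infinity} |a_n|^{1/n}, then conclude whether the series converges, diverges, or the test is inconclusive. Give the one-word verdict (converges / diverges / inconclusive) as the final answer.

Let a_n denote the general term. Form |a_n|^(1/n) and simplify:
|a_n|^(1/n) = n/(n + 9)
Take the limit as n -> infinity: L = 1.
Since L = 1, the root test is inconclusive. (In fact a_n = (n/(n+9))^n -> e^(-9) != 0, so the nth-term test shows divergence; but the root test itself gives no conclusion.)

inconclusive


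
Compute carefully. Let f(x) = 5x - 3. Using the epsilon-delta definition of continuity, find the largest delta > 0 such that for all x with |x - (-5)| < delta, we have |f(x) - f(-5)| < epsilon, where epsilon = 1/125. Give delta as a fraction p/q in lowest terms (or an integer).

We compute f(-5) = 5*(-5) - 3 = -28.
|f(x) - f(-5)| = |5x - 3 - (-28)| = |5(x - (-5))| = 5|x - (-5)|.
We need 5|x - (-5)| < 1/125, i.e. |x - (-5)| < 1/125 / 5 = 1/625.
So any delta <= 1/625 works. Conversely, if delta > 1/625, then x = -5 + 1/625 satisfies |x - (-5)| = 1/625 < delta but |f(x) - f(-5)| = 5 * 1/625 = 1/125, which is not < 1/125; so no larger delta works.
Hence the largest such delta is 1/625.

1/625


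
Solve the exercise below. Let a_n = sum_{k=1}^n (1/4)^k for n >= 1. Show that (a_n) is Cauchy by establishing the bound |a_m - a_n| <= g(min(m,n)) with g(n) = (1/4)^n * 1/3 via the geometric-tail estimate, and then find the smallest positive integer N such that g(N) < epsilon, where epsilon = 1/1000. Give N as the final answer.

For m > n >= 1: |a_m - a_n| = sum_{k=n+1}^m (1/4)^k < sum_{k=n+1}^infinity (1/4)^k = (1/4)^(n+1) / (1 - 1/4) = (1/4)^n * (1/4) * (4/3) = (1/4)^n * 1/3.
So g(n) = (1/4)^n / 3. Since g(n) -> 0, (a_n) is Cauchy.
Now solve g(N) < 1/1000: (1/4)^N / 3 < 1/1000 <=> 4^N > 1 / (3 * 1/1000) = 1000/3.
Check powers of 4: 4^4 = 256 <= 1000/3, 4^5 = 1024 > 1000/3.
So the smallest such N is 5. Check: g(5) = 1/(3 * 1024) = 1/3072 < 1/1000.

5


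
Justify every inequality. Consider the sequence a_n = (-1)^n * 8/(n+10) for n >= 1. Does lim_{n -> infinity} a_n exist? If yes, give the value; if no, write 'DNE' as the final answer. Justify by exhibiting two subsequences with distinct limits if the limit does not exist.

Examine the behaviour of a_n along subsequences.
Even-n subsequence a_{2k} = 8/(2k+10) -> 0. Odd-n subsequence a_{2k+1} = -8/(2k+11) -> 0. Both tend to 0, which suggests the limit is 0; verify directly.
|a_n - 0| = 8/(n+10) < 8/n for every n >= 1.
Given epsilon > 0, choose a positive integer N > 8/epsilon. Then for all n >= N, |a_n| < 8/n <= 8/N < epsilon.
So by the definition of the limit, lim a_n exists and equals 0.

0


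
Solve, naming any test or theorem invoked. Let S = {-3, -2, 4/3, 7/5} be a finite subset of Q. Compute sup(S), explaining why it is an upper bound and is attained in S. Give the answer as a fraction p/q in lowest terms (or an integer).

S is finite, so sup(S) = max(S).
Sorted decreasing:
7/5, 4/3, -2, -3
The extremum is 7/5.
For every x in S, x <= 7/5. And 7/5 is in S, so it is attained.
Therefore sup(S) = 7/5.

7/5


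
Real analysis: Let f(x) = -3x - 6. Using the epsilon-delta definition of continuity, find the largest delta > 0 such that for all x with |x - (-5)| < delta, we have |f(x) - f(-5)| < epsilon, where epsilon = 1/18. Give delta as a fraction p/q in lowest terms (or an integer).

We compute f(-5) = -3*(-5) - 6 = 9.
|f(x) - f(-5)| = |-3x - 6 - (9)| = |-3(x - (-5))| = 3|x - (-5)|.
We need 3|x - (-5)| < 1/18, i.e. |x - (-5)| < 1/18 / 3 = 1/54.
So any delta <= 1/54 works. Conversely, if delta > 1/54, then x = -5 + 1/54 satisfies |x - (-5)| = 1/54 < delta but |f(x) - f(-5)| = 3 * 1/54 = 1/18, which is not < 1/18; so no larger delta works.
Hence the largest such delta is 1/54.

1/54


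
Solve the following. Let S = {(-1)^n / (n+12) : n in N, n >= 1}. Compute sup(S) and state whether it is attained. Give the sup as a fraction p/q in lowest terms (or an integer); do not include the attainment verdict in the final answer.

Analysis:
- Values: -1/13, 1/14, -1/15, 1/16, -1/17, ...
- Positive terms (even n): 1/(2+12), 1/(4+12), ... decreasing -> max = 1/14 (n=2).
- Negative terms (odd n): -1/(1+12), -1/(3+12), ... increasing -> min = -1/13 (n=1).
- So sup = 1/14 (attained at n=2); inf = -1/13 (attained at n=1).
Conclusion: sup(S) = 1/14, attained in S.

1/14


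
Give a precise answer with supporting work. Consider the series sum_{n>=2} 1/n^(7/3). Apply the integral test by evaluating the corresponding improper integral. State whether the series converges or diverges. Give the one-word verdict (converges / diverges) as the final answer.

Let f(x) = x^(-7/3). Then f is positive, continuous, and decreasing on [2, infinity), so the integral test applies.
Compute the improper integral int_{2}^infinity f(x) dx:
  antiderivative F(x) = -3/(4*x^(4/3)).
  As x -> infinity, F(x) -> 0 (since p = 7/3 > 1).
  So int = F(infinity) - F(2) = 0 - (-3*2^(2/3)/16) = 3*2^(2/3)/16.
  Finite, so by the integral test, the series converges.

converges


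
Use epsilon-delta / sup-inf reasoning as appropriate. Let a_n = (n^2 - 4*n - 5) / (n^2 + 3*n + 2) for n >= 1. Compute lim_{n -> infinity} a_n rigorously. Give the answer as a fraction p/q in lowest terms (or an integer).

Divide numerator and denominator by n^2, the highest power:
numerator / n^2 = 1 - 4/n - 5/n^2
denominator / n^2 = 1 + 3/n + 2/n^2
As n -> infinity, all terms of the form c/n^k (k >= 1) tend to 0.
So numerator / n^2 -> 1 and denominator / n^2 -> 1.
Therefore lim a_n = 1.

1


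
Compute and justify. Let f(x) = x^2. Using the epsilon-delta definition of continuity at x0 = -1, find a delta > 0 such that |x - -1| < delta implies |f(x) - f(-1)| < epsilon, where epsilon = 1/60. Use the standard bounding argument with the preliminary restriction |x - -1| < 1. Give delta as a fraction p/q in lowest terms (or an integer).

Factor: |x^2 - (-1)^2| = |x - -1| * |x + -1|.
Impose |x - -1| < 1 first. Then |x + -1| = |(x - -1) + 2*(-1)| <= |x - -1| + 2*|-1| < 1 + 2 = 3.
So |x^2 - (-1)^2| < delta * 3.
We need delta * 3 <= 1/60, i.e. delta <= 1/60/3 = 1/180.
Since 1/180 < 1, this is tighter than 1; take delta = 1/180.
So delta = 1/180 works.

1/180


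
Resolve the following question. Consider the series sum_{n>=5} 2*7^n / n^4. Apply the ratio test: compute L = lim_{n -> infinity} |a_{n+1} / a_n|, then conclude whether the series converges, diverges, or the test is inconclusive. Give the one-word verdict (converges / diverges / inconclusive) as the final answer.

Let a_n denote the general term. Form the ratio a_{n+1}/a_n and simplify:
a_{n+1}/a_n = 7*n^4/(n + 1)^4
Take the limit as n -> infinity: L = 7.
Since L = 7 > 1 (or L = infinity), the ratio test implies the series diverges.

diverges


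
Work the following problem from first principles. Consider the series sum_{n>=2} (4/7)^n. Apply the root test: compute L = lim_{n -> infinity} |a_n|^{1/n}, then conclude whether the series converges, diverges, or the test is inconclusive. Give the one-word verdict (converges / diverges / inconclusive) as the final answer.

Let a_n denote the general term. Form |a_n|^(1/n) and simplify:
|a_n|^(1/n) = 4/7
Take the limit as n -> infinity: L = 4/7.
Since L = 4/7 < 1, the root test implies convergence.

converges


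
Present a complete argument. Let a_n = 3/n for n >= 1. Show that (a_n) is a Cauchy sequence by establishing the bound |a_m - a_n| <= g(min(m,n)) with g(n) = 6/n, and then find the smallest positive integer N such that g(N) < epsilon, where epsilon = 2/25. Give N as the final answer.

For any m, n >= 1, by the triangle inequality:
|a_m - a_n| = |3/m - 3/n| <= 3*1/m + 3*1/n <= 6/min(m,n).
So g(n) = 6/n bounds the Cauchy difference. Since g(n) -> 0, (a_n) is Cauchy.
Now solve g(N) < 2/25: 6/N < 2/25 <=> N > 6 / (2/25) = 75.
The smallest integer strictly greater than 75 is N = 76.
Check: g(76) = 6/76 = 3/38 < 2/25; g(75) = 2/25 >= 2/25. So N = 76.

76


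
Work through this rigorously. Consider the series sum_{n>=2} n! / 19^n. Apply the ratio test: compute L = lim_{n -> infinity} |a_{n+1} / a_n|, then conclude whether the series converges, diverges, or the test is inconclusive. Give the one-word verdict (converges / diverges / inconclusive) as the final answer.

Let a_n denote the general term. Form the ratio a_{n+1}/a_n and simplify:
a_{n+1}/a_n = n/19 + 1/19
Take the limit as n -> infinity: L = infinity.
Since L = infinity > 1 (or L = infinity), the ratio test implies the series diverges.

diverges


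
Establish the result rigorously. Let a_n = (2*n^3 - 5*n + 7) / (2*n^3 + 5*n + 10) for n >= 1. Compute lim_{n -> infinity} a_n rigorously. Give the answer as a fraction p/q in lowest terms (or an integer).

Divide numerator and denominator by n^3, the highest power:
numerator / n^3 = 2 - 5/n^2 + 7/n^3
denominator / n^3 = 2 + 5/n^2 + 10/n^3
As n -> infinity, all terms of the form c/n^k (k >= 1) tend to 0.
So numerator / n^3 -> 2 and denominator / n^3 -> 2.
Therefore lim a_n = 1.

1


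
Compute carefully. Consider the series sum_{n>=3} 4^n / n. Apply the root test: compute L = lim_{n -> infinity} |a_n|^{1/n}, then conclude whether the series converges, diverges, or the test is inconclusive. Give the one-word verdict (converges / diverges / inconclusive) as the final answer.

Let a_n denote the general term. Form |a_n|^(1/n) and simplify:
|a_n|^(1/n) = 4/n^(1/n)
Take the limit as n -> infinity: L = 4.
Since L = 4 > 1, the root test implies divergence.

diverges


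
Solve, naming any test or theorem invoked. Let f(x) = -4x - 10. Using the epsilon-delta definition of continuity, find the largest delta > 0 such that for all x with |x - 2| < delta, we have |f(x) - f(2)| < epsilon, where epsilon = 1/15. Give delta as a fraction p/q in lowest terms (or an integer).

We compute f(2) = -4*(2) - 10 = -18.
|f(x) - f(2)| = |-4x - 10 - (-18)| = |-4(x - 2)| = 4|x - 2|.
We need 4|x - 2| < 1/15, i.e. |x - 2| < 1/15 / 4 = 1/60.
So any delta <= 1/60 works. Conversely, if delta > 1/60, then x = 2 + 1/60 satisfies |x - 2| = 1/60 < delta but |f(x) - f(2)| = 4 * 1/60 = 1/15, which is not < 1/15; so no larger delta works.
Hence the largest such delta is 1/60.

1/60


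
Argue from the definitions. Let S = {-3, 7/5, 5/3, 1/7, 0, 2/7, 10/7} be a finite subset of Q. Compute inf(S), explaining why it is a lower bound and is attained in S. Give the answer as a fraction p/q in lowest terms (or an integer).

S is finite, so inf(S) = min(S).
Sorted increasing:
-3, 0, 1/7, 2/7, 7/5, 10/7, 5/3
The extremum is -3.
For every x in S, x >= -3. And -3 is in S, so it is attained.
Therefore inf(S) = -3.

-3


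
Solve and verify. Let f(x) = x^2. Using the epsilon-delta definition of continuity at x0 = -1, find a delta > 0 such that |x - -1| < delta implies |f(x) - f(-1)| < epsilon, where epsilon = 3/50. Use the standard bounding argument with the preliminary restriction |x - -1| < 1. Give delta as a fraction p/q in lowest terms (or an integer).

Factor: |x^2 - (-1)^2| = |x - -1| * |x + -1|.
Impose |x - -1| < 1 first. Then |x + -1| = |(x - -1) + 2*(-1)| <= |x - -1| + 2*|-1| < 1 + 2 = 3.
So |x^2 - (-1)^2| < delta * 3.
We need delta * 3 <= 3/50, i.e. delta <= 3/50/3 = 1/50.
Since 1/50 < 1, this is tighter than 1; take delta = 1/50.
So delta = 1/50 works.

1/50


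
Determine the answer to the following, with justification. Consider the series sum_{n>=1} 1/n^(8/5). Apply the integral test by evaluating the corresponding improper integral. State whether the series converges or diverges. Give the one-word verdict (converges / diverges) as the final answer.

Let f(x) = x^(-8/5). Then f is positive, continuous, and decreasing on [1, infinity), so the integral test applies.
Compute the improper integral int_{1}^infinity f(x) dx:
  antiderivative F(x) = -5/(3*x^(3/5)).
  As x -> infinity, F(x) -> 0 (since p = 8/5 > 1).
  So int = F(infinity) - F(1) = 0 - (-5/3) = 5/3.
  Finite, so by the integral test, the series converges.

converges


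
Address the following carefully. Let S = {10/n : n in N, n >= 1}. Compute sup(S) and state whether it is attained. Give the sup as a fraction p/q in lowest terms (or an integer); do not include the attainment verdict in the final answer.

Analysis:
- Values: 10, 5, 10/3, 5/2, ... strictly decreasing.
- The maximum is 10 (n=1); sup = 10 (attained).
- The set is bounded below by 0; 10/n -> 0 so 0 is the greatest lower bound.
- 0 is not in the set, so inf = 0 is not attained.
Conclusion: sup(S) = 10, attained in S.

10


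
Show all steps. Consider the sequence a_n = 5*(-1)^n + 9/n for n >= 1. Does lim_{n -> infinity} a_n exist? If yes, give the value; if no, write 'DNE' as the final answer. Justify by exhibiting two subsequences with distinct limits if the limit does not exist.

Examine the behaviour of a_n along subsequences.
a_{2k} = 5 + 9/(2k) -> 5. a_{2k+1} = -5 + 9/(2k+1) -> -5.
Since these two subsequential limits are 5 and -5, distinct, the full sequence cannot converge (a convergent sequence has all subsequences tending to the same limit). So lim a_n does not exist.

DNE


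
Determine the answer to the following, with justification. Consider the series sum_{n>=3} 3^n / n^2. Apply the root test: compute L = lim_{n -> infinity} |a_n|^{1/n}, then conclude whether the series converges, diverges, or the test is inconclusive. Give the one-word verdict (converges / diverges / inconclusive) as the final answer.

Let a_n denote the general term. Form |a_n|^(1/n) and simplify:
|a_n|^(1/n) = 3/n^(2/n)
Take the limit as n -> infinity: L = 3.
Since L = 3 > 1, the root test implies divergence.

diverges


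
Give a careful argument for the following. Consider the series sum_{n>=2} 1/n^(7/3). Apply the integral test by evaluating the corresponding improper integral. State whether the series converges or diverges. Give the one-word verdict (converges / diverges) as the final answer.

Let f(x) = x^(-7/3). Then f is positive, continuous, and decreasing on [2, infinity), so the integral test applies.
Compute the improper integral int_{2}^infinity f(x) dx:
  antiderivative F(x) = -3/(4*x^(4/3)).
  As x -> infinity, F(x) -> 0 (since p = 7/3 > 1).
  So int = F(infinity) - F(2) = 0 - (-3*2^(2/3)/16) = 3*2^(2/3)/16.
  Finite, so by the integral test, the series converges.

converges


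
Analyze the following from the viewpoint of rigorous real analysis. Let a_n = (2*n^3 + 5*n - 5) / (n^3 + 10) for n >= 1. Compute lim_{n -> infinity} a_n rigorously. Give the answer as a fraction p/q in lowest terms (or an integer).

Divide numerator and denominator by n^3, the highest power:
numerator / n^3 = 2 + 5/n^2 - 5/n^3
denominator / n^3 = 1 + 10/n^3
As n -> infinity, all terms of the form c/n^k (k >= 1) tend to 0.
So numerator / n^3 -> 2 and denominator / n^3 -> 1.
Therefore lim a_n = 2.

2


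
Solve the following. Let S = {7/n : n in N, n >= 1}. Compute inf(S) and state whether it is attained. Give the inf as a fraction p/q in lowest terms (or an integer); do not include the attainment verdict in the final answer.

Analysis:
- Values: 7, 7/2, 7/3, 7/4, ... strictly decreasing.
- The maximum is 7 (n=1); sup = 7 (attained).
- The set is bounded below by 0; 7/n -> 0 so 0 is the greatest lower bound.
- 0 is not in the set, so inf = 0 is not attained.
Conclusion: inf(S) = 0, not attained in S.

0


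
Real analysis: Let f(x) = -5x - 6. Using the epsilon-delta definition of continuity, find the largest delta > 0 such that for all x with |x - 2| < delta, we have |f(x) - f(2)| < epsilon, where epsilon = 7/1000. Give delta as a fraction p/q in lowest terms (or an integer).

We compute f(2) = -5*(2) - 6 = -16.
|f(x) - f(2)| = |-5x - 6 - (-16)| = |-5(x - 2)| = 5|x - 2|.
We need 5|x - 2| < 7/1000, i.e. |x - 2| < 7/1000 / 5 = 7/5000.
So any delta <= 7/5000 works. Conversely, if delta > 7/5000, then x = 2 + 7/5000 satisfies |x - 2| = 7/5000 < delta but |f(x) - f(2)| = 5 * 7/5000 = 7/1000, which is not < 7/1000; so no larger delta works.
Hence the largest such delta is 7/5000.

7/5000


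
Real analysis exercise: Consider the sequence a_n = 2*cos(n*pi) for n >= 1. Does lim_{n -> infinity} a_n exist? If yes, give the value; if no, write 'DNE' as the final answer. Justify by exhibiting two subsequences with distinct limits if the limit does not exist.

Examine the behaviour of a_n along subsequences.
cos(n*pi) = (-1)^n, so a_n = 2*(-1)^n. a_{2k} = 2 -> 2. a_{2k+1} = -2 -> -2.
Since these two subsequential limits are 2 and -2, distinct, the full sequence cannot converge (a convergent sequence has all subsequences tending to the same limit). So lim a_n does not exist.

DNE


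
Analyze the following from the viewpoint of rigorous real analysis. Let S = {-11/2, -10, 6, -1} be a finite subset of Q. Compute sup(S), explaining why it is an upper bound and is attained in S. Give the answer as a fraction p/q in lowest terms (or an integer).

S is finite, so sup(S) = max(S).
Sorted decreasing:
6, -1, -11/2, -10
The extremum is 6.
For every x in S, x <= 6. And 6 is in S, so it is attained.
Therefore sup(S) = 6.

6


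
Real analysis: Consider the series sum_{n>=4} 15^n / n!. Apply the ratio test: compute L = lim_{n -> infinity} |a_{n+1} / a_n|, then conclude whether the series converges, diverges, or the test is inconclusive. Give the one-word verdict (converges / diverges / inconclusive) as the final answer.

Let a_n denote the general term. Form the ratio a_{n+1}/a_n and simplify:
a_{n+1}/a_n = 15/(n + 1)
Take the limit as n -> infinity: L = 0.
Since L = 0 < 1, the ratio test implies the series converges.

converges


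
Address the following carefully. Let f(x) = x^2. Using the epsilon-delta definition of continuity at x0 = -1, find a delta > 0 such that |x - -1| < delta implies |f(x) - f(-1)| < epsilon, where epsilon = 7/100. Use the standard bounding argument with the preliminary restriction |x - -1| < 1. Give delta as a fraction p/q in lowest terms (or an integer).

Factor: |x^2 - (-1)^2| = |x - -1| * |x + -1|.
Impose |x - -1| < 1 first. Then |x + -1| = |(x - -1) + 2*(-1)| <= |x - -1| + 2*|-1| < 1 + 2 = 3.
So |x^2 - (-1)^2| < delta * 3.
We need delta * 3 <= 7/100, i.e. delta <= 7/100/3 = 7/300.
Since 7/300 < 1, this is tighter than 1; take delta = 7/300.
So delta = 7/300 works.

7/300


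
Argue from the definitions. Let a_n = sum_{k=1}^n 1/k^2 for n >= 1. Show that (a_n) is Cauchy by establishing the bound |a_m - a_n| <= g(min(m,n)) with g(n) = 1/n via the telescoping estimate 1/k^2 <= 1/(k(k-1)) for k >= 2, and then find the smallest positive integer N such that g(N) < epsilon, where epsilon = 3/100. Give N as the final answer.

For m > n >= 1: |a_m - a_n| = sum_{k=n+1}^m 1/k^2.
Use 1/k^2 <= 1/(k(k-1)) = 1/(k-1) - 1/k for k >= 2:
sum_{k=n+1}^m 1/k^2 <= sum_{k=n+1}^m (1/(k-1) - 1/k) = 1/n - 1/m <= 1/n.
By symmetry the same bound holds with n,m swapped, so |a_m - a_n| <= 1/min(m,n) = g(min(m,n)). Since g(n) -> 0, (a_n) is Cauchy.
Now solve g(N) < 3/100: 1/N < 3/100 <=> N > 1/(3/100) = 100/3.
The smallest integer strictly greater than 100/3 is N = 34.
Check: g(34) = 1/34 < 3/100; g(33) = 1/33 >= 3/100. So N = 34.

34


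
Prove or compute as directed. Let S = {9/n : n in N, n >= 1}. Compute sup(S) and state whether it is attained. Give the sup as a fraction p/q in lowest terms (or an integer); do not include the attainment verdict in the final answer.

Analysis:
- Values: 9, 9/2, 3, 9/4, ... strictly decreasing.
- The maximum is 9 (n=1); sup = 9 (attained).
- The set is bounded below by 0; 9/n -> 0 so 0 is the greatest lower bound.
- 0 is not in the set, so inf = 0 is not attained.
Conclusion: sup(S) = 9, attained in S.

9


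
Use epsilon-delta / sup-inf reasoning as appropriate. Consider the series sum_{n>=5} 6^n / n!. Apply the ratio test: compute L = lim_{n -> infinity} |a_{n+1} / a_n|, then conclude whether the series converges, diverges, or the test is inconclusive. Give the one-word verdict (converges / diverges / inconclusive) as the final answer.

Let a_n denote the general term. Form the ratio a_{n+1}/a_n and simplify:
a_{n+1}/a_n = 6/(n + 1)
Take the limit as n -> infinity: L = 0.
Since L = 0 < 1, the ratio test implies the series converges.

converges


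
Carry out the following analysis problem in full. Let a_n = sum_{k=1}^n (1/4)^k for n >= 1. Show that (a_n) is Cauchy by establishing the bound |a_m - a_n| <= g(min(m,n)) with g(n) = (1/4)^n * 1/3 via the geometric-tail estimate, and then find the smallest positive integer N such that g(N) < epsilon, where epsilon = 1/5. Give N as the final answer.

For m > n >= 1: |a_m - a_n| = sum_{k=n+1}^m (1/4)^k < sum_{k=n+1}^infinity (1/4)^k = (1/4)^(n+1) / (1 - 1/4) = (1/4)^n * (1/4) * (4/3) = (1/4)^n * 1/3.
So g(n) = (1/4)^n / 3. Since g(n) -> 0, (a_n) is Cauchy.
Now solve g(N) < 1/5: (1/4)^N / 3 < 1/5 <=> 4^N > 1 / (3 * 1/5) = 5/3.
Check powers of 4: 4^0 = 1 <= 5/3, 4^1 = 4 > 5/3.
So the smallest such N is 1. Check: g(1) = 1/(3 * 4) = 1/12 < 1/5.

1


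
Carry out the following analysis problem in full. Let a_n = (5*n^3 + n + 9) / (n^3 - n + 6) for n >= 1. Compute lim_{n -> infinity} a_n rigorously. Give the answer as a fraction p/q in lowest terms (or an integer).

Divide numerator and denominator by n^3, the highest power:
numerator / n^3 = 5 + n^(-2) + 9/n^3
denominator / n^3 = 1 - 1/n^2 + 6/n^3
As n -> infinity, all terms of the form c/n^k (k >= 1) tend to 0.
So numerator / n^3 -> 5 and denominator / n^3 -> 1.
Therefore lim a_n = 5.

5


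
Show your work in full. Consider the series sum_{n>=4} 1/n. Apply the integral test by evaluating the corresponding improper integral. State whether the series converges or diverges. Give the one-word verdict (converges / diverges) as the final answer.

Let f(x) = 1/x. Then f is positive, continuous, and decreasing on [4, infinity), so the integral test applies.
Compute the improper integral int_{4}^infinity f(x) dx:
  antiderivative F(x) = log(x).
  As x -> infinity, log(x) -> infinity.
  So int = infinity - log(4) = infinity. By the integral test, the series diverges.

diverges


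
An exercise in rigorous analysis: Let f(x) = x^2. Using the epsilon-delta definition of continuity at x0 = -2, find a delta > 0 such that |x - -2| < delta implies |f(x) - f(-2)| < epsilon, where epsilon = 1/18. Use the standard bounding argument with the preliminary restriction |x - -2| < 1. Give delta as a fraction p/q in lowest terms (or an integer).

Factor: |x^2 - (-2)^2| = |x - -2| * |x + -2|.
Impose |x - -2| < 1 first. Then |x + -2| = |(x - -2) + 2*(-2)| <= |x - -2| + 2*|-2| < 1 + 4 = 5.
So |x^2 - (-2)^2| < delta * 5.
We need delta * 5 <= 1/18, i.e. delta <= 1/18/5 = 1/90.
Since 1/90 < 1, this is tighter than 1; take delta = 1/90.
So delta = 1/90 works.

1/90


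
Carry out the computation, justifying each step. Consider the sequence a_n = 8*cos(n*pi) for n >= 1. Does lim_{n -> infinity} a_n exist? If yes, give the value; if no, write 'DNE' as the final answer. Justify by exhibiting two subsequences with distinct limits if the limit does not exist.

Examine the behaviour of a_n along subsequences.
cos(n*pi) = (-1)^n, so a_n = 8*(-1)^n. a_{2k} = 8 -> 8. a_{2k+1} = -8 -> -8.
Since these two subsequential limits are 8 and -8, distinct, the full sequence cannot converge (a convergent sequence has all subsequences tending to the same limit). So lim a_n does not exist.

DNE


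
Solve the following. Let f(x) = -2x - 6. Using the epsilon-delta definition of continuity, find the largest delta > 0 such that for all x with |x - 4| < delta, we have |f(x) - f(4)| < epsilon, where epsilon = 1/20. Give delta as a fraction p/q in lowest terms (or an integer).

We compute f(4) = -2*(4) - 6 = -14.
|f(x) - f(4)| = |-2x - 6 - (-14)| = |-2(x - 4)| = 2|x - 4|.
We need 2|x - 4| < 1/20, i.e. |x - 4| < 1/20 / 2 = 1/40.
So any delta <= 1/40 works. Conversely, if delta > 1/40, then x = 4 + 1/40 satisfies |x - 4| = 1/40 < delta but |f(x) - f(4)| = 2 * 1/40 = 1/20, which is not < 1/20; so no larger delta works.
Hence the largest such delta is 1/40.

1/40


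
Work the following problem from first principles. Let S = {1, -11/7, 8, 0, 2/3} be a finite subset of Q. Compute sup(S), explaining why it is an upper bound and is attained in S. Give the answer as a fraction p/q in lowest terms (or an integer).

S is finite, so sup(S) = max(S).
Sorted decreasing:
8, 1, 2/3, 0, -11/7
The extremum is 8.
For every x in S, x <= 8. And 8 is in S, so it is attained.
Therefore sup(S) = 8.

8


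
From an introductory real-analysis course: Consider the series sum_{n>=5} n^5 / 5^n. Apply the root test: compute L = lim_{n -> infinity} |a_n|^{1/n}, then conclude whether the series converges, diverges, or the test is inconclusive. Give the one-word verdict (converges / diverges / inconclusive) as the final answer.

Let a_n denote the general term. Form |a_n|^(1/n) and simplify:
|a_n|^(1/n) = n^(5/n)/5
Take the limit as n -> infinity: L = 1/5.
Since L = 1/5 < 1, the root test implies convergence.

converges


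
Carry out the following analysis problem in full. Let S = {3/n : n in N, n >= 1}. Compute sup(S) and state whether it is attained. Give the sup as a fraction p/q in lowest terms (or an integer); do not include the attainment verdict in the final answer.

Analysis:
- Values: 3, 3/2, 1, 3/4, ... strictly decreasing.
- The maximum is 3 (n=1); sup = 3 (attained).
- The set is bounded below by 0; 3/n -> 0 so 0 is the greatest lower bound.
- 0 is not in the set, so inf = 0 is not attained.
Conclusion: sup(S) = 3, attained in S.

3


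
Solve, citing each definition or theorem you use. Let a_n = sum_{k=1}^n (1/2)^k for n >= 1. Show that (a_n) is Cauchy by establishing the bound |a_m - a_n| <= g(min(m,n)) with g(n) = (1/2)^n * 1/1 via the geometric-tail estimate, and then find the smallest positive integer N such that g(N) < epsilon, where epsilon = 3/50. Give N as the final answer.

For m > n >= 1: |a_m - a_n| = sum_{k=n+1}^m (1/2)^k < sum_{k=n+1}^infinity (1/2)^k = (1/2)^(n+1) / (1 - 1/2) = (1/2)^n * (1/2) * (2/1) = (1/2)^n * 1/1.
So g(n) = (1/2)^n / 1. Since g(n) -> 0, (a_n) is Cauchy.
Now solve g(N) < 3/50: (1/2)^N / 1 < 3/50 <=> 2^N > 1 / (1 * 3/50) = 50/3.
Check powers of 2: 2^4 = 16 <= 50/3, 2^5 = 32 > 50/3.
So the smallest such N is 5. Check: g(5) = 1/(1 * 32) = 1/32 < 3/50.

5


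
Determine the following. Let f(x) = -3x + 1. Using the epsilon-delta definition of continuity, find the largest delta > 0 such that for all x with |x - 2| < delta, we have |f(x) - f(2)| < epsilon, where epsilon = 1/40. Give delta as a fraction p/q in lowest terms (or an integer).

We compute f(2) = -3*(2) + 1 = -5.
|f(x) - f(2)| = |-3x + 1 - (-5)| = |-3(x - 2)| = 3|x - 2|.
We need 3|x - 2| < 1/40, i.e. |x - 2| < 1/40 / 3 = 1/120.
So any delta <= 1/120 works. Conversely, if delta > 1/120, then x = 2 + 1/120 satisfies |x - 2| = 1/120 < delta but |f(x) - f(2)| = 3 * 1/120 = 1/40, which is not < 1/40; so no larger delta works.
Hence the largest such delta is 1/120.

1/120


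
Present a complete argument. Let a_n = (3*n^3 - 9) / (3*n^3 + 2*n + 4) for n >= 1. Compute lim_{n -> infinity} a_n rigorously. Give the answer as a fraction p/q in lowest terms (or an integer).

Divide numerator and denominator by n^3, the highest power:
numerator / n^3 = 3 - 9/n^3
denominator / n^3 = 3 + 2/n^2 + 4/n^3
As n -> infinity, all terms of the form c/n^k (k >= 1) tend to 0.
So numerator / n^3 -> 3 and denominator / n^3 -> 3.
Therefore lim a_n = 1.

1


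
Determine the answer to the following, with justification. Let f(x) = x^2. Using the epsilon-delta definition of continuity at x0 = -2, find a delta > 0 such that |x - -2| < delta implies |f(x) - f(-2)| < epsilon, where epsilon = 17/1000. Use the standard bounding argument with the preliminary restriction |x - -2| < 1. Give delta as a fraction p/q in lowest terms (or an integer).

Factor: |x^2 - (-2)^2| = |x - -2| * |x + -2|.
Impose |x - -2| < 1 first. Then |x + -2| = |(x - -2) + 2*(-2)| <= |x - -2| + 2*|-2| < 1 + 4 = 5.
So |x^2 - (-2)^2| < delta * 5.
We need delta * 5 <= 17/1000, i.e. delta <= 17/1000/5 = 17/5000.
Since 17/5000 < 1, this is tighter than 1; take delta = 17/5000.
So delta = 17/5000 works.

17/5000


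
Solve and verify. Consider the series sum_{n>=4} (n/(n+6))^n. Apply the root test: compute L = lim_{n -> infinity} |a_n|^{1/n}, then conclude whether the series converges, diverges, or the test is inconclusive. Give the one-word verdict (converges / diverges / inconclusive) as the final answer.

Let a_n denote the general term. Form |a_n|^(1/n) and simplify:
|a_n|^(1/n) = n/(n + 6)
Take the limit as n -> infinity: L = 1.
Since L = 1, the root test is inconclusive. (In fact a_n = (n/(n+6))^n -> e^(-6) != 0, so the nth-term test shows divergence; but the root test itself gives no conclusion.)

inconclusive


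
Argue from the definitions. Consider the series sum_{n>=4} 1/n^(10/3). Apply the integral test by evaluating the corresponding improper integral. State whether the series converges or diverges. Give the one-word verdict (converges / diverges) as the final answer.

Let f(x) = x^(-10/3). Then f is positive, continuous, and decreasing on [4, infinity), so the integral test applies.
Compute the improper integral int_{4}^infinity f(x) dx:
  antiderivative F(x) = -3/(7*x^(7/3)).
  As x -> infinity, F(x) -> 0 (since p = 10/3 > 1).
  So int = F(infinity) - F(4) = 0 - (-3*2^(1/3)/224) = 3*2^(1/3)/224.
  Finite, so by the integral test, the series converges.

converges


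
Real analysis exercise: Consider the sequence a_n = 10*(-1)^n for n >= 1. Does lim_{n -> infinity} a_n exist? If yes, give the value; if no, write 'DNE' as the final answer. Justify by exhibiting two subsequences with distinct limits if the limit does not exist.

Examine the behaviour of a_n along subsequences.
Even-n subsequence a_{2k} = 10 -> 10. Odd-n subsequence a_{2k+1} = -10 -> -10.
Since these two subsequential limits are 10 and -10, distinct, the full sequence cannot converge (a convergent sequence has all subsequences tending to the same limit). So lim a_n does not exist.

DNE


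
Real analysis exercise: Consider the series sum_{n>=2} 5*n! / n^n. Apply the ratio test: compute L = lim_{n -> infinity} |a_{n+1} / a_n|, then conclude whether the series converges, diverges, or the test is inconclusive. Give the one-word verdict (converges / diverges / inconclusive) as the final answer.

Let a_n denote the general term. Form the ratio a_{n+1}/a_n and simplify:
a_{n+1}/a_n = (n/(n + 1))^n
Take the limit as n -> infinity: L = exp(-1).
Since L = exp(-1) < 1, the ratio test implies the series converges.

converges


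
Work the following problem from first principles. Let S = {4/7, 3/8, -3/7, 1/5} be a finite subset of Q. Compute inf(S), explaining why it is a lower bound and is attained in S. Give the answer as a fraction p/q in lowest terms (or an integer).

S is finite, so inf(S) = min(S).
Sorted increasing:
-3/7, 1/5, 3/8, 4/7
The extremum is -3/7.
For every x in S, x >= -3/7. And -3/7 is in S, so it is attained.
Therefore inf(S) = -3/7.

-3/7


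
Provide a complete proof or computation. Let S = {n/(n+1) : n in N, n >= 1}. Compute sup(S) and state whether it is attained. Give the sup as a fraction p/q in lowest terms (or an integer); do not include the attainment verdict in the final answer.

Analysis:
- Values: 1/2, 2/3, 3/4, 4/5, ... strictly increasing.
- Minimum is 1/2 (n=1); inf = 1/2 (attained).
- n/(n+1) = 1 - 1/(n+1) -> 1 from below as n -> infinity, and never equals 1.
- So sup = 1 (not attained).
Conclusion: sup(S) = 1, not attained in S.

1


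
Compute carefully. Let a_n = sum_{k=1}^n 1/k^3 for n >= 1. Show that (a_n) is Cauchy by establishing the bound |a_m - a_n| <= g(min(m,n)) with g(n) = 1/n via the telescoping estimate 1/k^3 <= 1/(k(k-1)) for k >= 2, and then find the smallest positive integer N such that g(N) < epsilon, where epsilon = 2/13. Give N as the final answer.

For m > n >= 1: |a_m - a_n| = sum_{k=n+1}^m 1/k^3.
Use 1/k^3 <= 1/(k(k-1)) = 1/(k-1) - 1/k for k >= 2 (which holds since k^3 >= k^2 >= k(k-1) for k >= 2):
sum_{k=n+1}^m 1/k^3 <= sum_{k=n+1}^m (1/(k-1) - 1/k) = 1/n - 1/m <= 1/n.
By symmetry the same bound holds with n,m swapped, so |a_m - a_n| <= 1/min(m,n) = g(min(m,n)). Since g(n) -> 0, (a_n) is Cauchy.
Now solve g(N) < 2/13: 1/N < 2/13 <=> N > 1/(2/13) = 13/2.
The smallest integer strictly greater than 13/2 is N = 7.
Check: g(7) = 1/7 < 2/13; g(6) = 1/6 >= 2/13. So N = 7.

7


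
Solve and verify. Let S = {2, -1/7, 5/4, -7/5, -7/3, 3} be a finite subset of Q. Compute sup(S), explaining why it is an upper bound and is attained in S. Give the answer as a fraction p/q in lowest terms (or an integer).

S is finite, so sup(S) = max(S).
Sorted decreasing:
3, 2, 5/4, -1/7, -7/5, -7/3
The extremum is 3.
For every x in S, x <= 3. And 3 is in S, so it is attained.
Therefore sup(S) = 3.

3


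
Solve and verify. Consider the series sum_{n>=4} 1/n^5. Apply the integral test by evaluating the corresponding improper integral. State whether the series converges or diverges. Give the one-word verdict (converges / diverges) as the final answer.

Let f(x) = x^(-5). Then f is positive, continuous, and decreasing on [4, infinity), so the integral test applies.
Compute the improper integral int_{4}^infinity f(x) dx:
  antiderivative F(x) = -1/(4*x^4).
  As x -> infinity, F(x) -> 0 (since p = 5 > 1).
  So int = F(infinity) - F(4) = 0 - (-1/1024) = 1/1024.
  Finite, so by the integral test, the series converges.

converges
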